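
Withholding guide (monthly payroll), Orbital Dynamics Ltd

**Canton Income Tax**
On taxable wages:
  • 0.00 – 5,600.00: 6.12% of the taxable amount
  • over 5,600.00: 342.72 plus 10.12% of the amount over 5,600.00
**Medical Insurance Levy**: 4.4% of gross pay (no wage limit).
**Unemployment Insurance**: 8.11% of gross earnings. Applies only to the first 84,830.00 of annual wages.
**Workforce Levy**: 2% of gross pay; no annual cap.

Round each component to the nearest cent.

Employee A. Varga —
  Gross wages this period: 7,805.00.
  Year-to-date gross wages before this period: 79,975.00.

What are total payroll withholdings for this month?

Canton Income Tax: taxable = 7,805.00
  342.72 + 10.12% × (7,805.00 − 5,600.00) = 342.72 + 10.12% × 2,205.00 = 565.87
Medical Insurance Levy: 4.4% × 7,805.00 = 343.42
Unemployment Insurance: cap 84,830.00 − YTD 79,975.00 = 4,855.00 subject; 8.11% × 4,855.00 = 393.74
Workforce Levy: 2% × 7,805.00 = 156.10
Total: 565.87 + 343.42 + 393.74 + 156.10 = 1,459.13

1,459.13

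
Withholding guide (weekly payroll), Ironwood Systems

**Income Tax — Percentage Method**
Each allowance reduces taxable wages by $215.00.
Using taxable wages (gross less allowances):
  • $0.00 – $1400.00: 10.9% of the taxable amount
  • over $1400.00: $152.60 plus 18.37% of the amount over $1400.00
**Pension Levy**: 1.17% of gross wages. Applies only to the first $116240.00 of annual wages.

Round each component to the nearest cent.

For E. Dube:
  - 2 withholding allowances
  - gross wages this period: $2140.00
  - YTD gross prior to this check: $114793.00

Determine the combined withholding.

$226.48

Income Tax: taxable = $2140.00 − 2×$215.00 = $1710.00
  $152.60 + 18.37% × ($1710.00 − $1400.00) = $152.60 + 18.37% × $310.00 = $209.55
Pension Levy: cap $116240.00 − YTD $114793.00 = $1447.00 subject; 1.17% × $1447.00 = $16.93
Total: $209.55 + $16.93 = $226.48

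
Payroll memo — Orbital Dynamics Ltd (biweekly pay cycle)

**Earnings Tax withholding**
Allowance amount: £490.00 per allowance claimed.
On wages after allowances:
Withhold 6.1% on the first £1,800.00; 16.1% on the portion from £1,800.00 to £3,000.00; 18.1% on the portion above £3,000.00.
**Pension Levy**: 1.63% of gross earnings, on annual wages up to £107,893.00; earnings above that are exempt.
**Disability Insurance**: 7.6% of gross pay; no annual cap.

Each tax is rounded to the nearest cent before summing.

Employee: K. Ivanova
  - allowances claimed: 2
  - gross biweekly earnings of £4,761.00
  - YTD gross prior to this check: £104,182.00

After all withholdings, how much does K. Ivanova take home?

Earnings Tax: taxable = £4,761.00 − 2×£490.00 = £3,781.00
  £303.00 + 18.1% × (£3,781.00 − £3,000.00) = £303.00 + 18.1% × £781.00 = £444.36
Pension Levy: cap £107,893.00 − YTD £104,182.00 = £3,711.00 subject; 1.63% × £3,711.00 = £60.49
Disability Insurance: 7.6% × £4,761.00 = £361.84
Total withheld: £444.36 + £60.49 + £361.84 = £866.69
Net pay: £4,761.00 − £866.69 = £3,894.31

£3,894.31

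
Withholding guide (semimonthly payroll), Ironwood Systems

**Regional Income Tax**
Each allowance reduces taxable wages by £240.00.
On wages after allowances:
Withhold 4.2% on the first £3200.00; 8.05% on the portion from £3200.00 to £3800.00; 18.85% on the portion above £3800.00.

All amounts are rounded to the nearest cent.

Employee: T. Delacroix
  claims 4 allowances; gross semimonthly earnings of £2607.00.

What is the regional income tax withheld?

Regional Income Tax: taxable = £2607.00 − 4×£240.00 = £1647.00
  4.2% × £1647.00 = £69.17

£69.17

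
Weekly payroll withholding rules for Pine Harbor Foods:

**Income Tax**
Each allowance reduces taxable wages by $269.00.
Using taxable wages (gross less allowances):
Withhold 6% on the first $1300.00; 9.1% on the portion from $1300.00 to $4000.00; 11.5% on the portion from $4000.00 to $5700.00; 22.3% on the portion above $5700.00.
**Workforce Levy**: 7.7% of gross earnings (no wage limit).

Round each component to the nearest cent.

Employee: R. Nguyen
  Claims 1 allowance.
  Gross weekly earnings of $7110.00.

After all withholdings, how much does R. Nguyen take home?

$5788.89

Income Tax: taxable = $7110.00 − 1×$269.00 = $6841.00
  $519.20 + 22.3% × ($6841.00 − $5700.00) = $519.20 + 22.3% × $1141.00 = $773.64
Workforce Levy: 7.7% × $7110.00 = $547.47
Total withheld: $773.64 + $547.47 = $1321.11
Net pay: $7110.00 − $1321.11 = $5788.89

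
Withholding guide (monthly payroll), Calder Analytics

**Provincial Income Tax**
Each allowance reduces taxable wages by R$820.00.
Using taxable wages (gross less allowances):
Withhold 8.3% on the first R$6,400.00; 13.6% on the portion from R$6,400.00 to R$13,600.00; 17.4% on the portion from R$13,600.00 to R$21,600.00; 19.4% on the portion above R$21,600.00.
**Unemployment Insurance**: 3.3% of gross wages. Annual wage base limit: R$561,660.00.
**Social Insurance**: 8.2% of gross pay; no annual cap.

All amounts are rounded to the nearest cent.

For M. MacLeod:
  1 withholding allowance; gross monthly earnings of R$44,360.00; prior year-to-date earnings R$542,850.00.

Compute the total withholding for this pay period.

Provincial Income Tax: taxable = R$44,360.00 − 1×R$820.00 = R$43,540.00
  R$2,902.40 + 19.4% × (R$43,540.00 − R$21,600.00) = R$2,902.40 + 19.4% × R$21,940.00 = R$7,158.76
Unemployment Insurance: cap R$561,660.00 − YTD R$542,850.00 = R$18,810.00 subject; 3.3% × R$18,810.00 = R$620.73
Social Insurance: 8.2% × R$44,360.00 = R$3,637.52
Total: R$7,158.76 + R$620.73 + R$3,637.52 = R$11,417.01

R$11,417.01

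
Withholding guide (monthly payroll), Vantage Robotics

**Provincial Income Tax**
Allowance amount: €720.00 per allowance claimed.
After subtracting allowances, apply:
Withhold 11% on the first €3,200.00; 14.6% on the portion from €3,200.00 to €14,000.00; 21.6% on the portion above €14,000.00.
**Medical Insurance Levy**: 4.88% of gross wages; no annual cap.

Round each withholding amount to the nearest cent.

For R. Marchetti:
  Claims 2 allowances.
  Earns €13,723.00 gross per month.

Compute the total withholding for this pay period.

Provincial Income Tax: taxable = €13,723.00 − 2×€720.00 = €12,283.00
  €352.00 + 14.6% × (€12,283.00 − €3,200.00) = €352.00 + 14.6% × €9,083.00 = €1,678.12
Medical Insurance Levy: 4.88% × €13,723.00 = €669.68
Total: €1,678.12 + €669.68 = €2,347.80

€2,347.80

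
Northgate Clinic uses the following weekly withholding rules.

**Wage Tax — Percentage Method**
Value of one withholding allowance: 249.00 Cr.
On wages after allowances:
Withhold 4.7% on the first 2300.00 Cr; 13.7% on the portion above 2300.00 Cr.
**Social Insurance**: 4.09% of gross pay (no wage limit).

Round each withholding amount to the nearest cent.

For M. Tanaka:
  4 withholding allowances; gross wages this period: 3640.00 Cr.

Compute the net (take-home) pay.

3335.89 Cr

Wage Tax: taxable = 3640.00 Cr − 4×249.00 Cr = 2644.00 Cr
  108.10 Cr + 13.7% × (2644.00 Cr − 2300.00 Cr) = 108.10 Cr + 13.7% × 344.00 Cr = 155.23 Cr
Social Insurance: 4.09% × 3640.00 Cr = 148.88 Cr
Total withheld: 155.23 Cr + 148.88 Cr = 304.11 Cr
Net pay: 3640.00 Cr − 304.11 Cr = 3335.89 Cr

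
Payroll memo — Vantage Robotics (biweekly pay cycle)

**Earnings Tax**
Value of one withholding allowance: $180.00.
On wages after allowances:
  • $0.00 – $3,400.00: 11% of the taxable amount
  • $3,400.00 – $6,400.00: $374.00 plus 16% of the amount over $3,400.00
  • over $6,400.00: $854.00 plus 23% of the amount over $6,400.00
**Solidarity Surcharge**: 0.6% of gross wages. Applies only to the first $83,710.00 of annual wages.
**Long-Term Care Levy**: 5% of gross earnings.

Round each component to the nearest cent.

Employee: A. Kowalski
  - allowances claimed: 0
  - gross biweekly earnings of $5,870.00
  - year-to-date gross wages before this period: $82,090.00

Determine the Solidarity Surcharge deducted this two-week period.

$9.72

Solidarity Surcharge: cap $83,710.00 − YTD $82,090.00 = $1,620.00 subject; 0.6% × $1,620.00 = $9.72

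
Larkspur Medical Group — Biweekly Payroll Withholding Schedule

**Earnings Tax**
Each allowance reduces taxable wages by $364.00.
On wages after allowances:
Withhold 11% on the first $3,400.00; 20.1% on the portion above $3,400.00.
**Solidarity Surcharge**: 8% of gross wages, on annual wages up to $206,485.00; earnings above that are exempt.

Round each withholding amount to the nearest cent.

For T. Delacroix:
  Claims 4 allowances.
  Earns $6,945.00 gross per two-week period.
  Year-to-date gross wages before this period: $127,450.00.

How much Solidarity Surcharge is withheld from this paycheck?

$555.60

Solidarity Surcharge: 8% × $6,945.00 = $555.60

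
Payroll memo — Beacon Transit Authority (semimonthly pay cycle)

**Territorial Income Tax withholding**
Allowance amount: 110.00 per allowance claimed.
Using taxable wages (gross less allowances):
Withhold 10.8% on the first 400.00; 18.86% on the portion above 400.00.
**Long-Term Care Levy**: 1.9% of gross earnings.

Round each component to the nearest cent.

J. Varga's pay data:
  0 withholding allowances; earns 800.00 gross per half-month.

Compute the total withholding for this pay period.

133.84

Territorial Income Tax: taxable = 800.00
  43.20 + 18.86% × (800.00 − 400.00) = 43.20 + 18.86% × 400.00 = 118.64
Long-Term Care Levy: 1.9% × 800.00 = 15.20
Total: 118.64 + 15.20 = 133.84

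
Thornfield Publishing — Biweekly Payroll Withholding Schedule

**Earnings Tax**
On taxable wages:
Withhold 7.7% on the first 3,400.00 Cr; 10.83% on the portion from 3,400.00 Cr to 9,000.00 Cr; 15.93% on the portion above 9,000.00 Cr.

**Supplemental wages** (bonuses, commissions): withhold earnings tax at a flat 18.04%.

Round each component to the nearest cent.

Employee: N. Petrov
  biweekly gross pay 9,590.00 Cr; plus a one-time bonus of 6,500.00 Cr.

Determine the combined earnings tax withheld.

2,134.87 Cr

Earnings Tax: taxable = 9,590.00 Cr
  868.28 Cr + 15.93% × (9,590.00 Cr − 9,000.00 Cr) = 868.28 Cr + 15.93% × 590.00 Cr = 962.27 Cr
Supplemental (18.04% flat on bonus): 18.04% × 6,500.00 Cr = 1,172.60 Cr
Total earnings tax: 962.27 Cr + 1,172.60 Cr = 2,134.87 Cr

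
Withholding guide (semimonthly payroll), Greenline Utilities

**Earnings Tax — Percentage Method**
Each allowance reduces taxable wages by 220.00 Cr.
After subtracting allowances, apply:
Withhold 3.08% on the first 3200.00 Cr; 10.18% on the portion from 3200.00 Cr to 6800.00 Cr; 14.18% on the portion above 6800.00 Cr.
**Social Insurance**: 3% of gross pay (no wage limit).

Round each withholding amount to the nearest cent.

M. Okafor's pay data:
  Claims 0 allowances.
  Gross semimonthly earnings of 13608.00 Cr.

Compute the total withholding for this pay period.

Earnings Tax: taxable = 13608.00 Cr
  465.04 Cr + 14.18% × (13608.00 Cr − 6800.00 Cr) = 465.04 Cr + 14.18% × 6808.00 Cr = 1430.41 Cr
Social Insurance: 3% × 13608.00 Cr = 408.24 Cr
Total: 1430.41 Cr + 408.24 Cr = 1838.65 Cr

1838.65 Cr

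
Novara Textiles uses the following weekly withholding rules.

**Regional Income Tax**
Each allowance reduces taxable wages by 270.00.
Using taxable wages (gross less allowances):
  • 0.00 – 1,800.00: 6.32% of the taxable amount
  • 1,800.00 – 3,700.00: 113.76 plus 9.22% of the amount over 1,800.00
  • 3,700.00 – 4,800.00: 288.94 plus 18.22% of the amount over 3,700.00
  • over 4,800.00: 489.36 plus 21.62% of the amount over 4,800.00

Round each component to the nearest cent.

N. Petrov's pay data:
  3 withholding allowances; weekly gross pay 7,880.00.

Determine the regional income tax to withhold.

980.13

Regional Income Tax: taxable = 7,880.00 − 3×270.00 = 7,070.00
  489.36 + 21.62% × (7,070.00 − 4,800.00) = 489.36 + 21.62% × 2,270.00 = 980.13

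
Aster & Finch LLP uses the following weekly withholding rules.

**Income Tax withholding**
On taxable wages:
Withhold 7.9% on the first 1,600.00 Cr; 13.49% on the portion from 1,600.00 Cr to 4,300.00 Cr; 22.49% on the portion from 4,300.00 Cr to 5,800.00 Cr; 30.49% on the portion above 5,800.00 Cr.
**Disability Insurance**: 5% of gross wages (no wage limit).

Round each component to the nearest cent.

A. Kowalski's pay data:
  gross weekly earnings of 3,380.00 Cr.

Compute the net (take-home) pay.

2,844.48 Cr

Income Tax: taxable = 3,380.00 Cr
  126.40 Cr + 13.49% × (3,380.00 Cr − 1,600.00 Cr) = 126.40 Cr + 13.49% × 1,780.00 Cr = 366.52 Cr
Disability Insurance: 5% × 3,380.00 Cr = 169.00 Cr
Total withheld: 366.52 Cr + 169.00 Cr = 535.52 Cr
Net pay: 3,380.00 Cr − 535.52 Cr = 2,844.48 Cr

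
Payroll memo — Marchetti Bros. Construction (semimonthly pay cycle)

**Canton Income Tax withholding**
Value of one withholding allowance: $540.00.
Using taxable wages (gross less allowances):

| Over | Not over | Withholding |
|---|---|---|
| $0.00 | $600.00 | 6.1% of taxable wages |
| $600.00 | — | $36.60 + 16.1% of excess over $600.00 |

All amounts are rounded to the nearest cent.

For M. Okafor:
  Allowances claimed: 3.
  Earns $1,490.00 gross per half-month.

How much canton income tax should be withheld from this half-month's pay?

$0.00

Canton Income Tax: taxable = $1,490.00 − 3×$540.00 = $-130.00
  Taxable ≤ 0 → $0.00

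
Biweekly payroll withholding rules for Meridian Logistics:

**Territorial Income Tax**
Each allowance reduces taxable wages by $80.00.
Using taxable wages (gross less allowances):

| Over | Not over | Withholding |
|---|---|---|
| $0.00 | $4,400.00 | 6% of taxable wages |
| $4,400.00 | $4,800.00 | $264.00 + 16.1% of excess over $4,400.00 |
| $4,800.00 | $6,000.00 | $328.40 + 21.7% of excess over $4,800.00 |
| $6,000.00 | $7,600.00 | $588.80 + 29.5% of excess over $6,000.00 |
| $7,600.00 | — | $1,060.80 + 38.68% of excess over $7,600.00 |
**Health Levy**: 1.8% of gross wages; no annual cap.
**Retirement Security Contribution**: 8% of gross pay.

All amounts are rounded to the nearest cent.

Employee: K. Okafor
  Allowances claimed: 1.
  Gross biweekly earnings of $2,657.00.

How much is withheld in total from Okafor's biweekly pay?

$415.01

Territorial Income Tax: taxable = $2,657.00 − 1×$80.00 = $2,577.00
  6% × $2,577.00 = $154.62
Health Levy: 1.8% × $2,657.00 = $47.83
Retirement Security Contribution: 8% × $2,657.00 = $212.56
Total: $154.62 + $47.83 + $212.56 = $415.01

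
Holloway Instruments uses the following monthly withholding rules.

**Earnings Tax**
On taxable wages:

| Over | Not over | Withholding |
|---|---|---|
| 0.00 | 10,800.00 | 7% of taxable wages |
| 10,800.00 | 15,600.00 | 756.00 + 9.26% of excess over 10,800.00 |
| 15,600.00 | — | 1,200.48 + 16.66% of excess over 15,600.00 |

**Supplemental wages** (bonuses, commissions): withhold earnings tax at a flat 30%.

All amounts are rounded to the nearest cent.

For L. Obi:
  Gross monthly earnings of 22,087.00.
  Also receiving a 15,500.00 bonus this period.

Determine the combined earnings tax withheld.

Earnings Tax: taxable = 22,087.00
  1,200.48 + 16.66% × (22,087.00 − 15,600.00) = 1,200.48 + 16.66% × 6,487.00 = 2,281.21
Supplemental (30% flat on bonus): 30% × 15,500.00 = 4,650.00
Total earnings tax: 2,281.21 + 4,650.00 = 6,931.21

6,931.21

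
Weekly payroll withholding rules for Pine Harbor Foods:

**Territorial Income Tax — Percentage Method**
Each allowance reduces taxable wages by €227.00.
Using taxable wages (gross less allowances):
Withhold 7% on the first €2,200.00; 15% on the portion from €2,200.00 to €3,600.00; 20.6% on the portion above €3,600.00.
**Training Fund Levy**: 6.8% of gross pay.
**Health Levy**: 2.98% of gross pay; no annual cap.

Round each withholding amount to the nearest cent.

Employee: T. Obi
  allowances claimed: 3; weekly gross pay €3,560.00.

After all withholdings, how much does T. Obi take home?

Territorial Income Tax: taxable = €3,560.00 − 3×€227.00 = €2,879.00
  €154.00 + 15% × (€2,879.00 − €2,200.00) = €154.00 + 15% × €679.00 = €255.85
Training Fund Levy: 6.8% × €3,560.00 = €242.08
Health Levy: 2.98% × €3,560.00 = €106.09
Total withheld: €255.85 + €242.08 + €106.09 = €604.02
Net pay: €3,560.00 − €604.02 = €2,955.98

€2,955.98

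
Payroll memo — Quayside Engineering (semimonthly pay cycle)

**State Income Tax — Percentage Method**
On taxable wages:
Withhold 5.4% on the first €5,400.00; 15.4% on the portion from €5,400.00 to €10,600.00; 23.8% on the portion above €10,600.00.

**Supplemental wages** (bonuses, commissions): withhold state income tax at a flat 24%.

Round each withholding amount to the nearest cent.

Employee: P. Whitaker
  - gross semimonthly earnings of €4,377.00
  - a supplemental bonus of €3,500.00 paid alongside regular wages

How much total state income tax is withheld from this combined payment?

€1,076.36

State Income Tax: taxable = €4,377.00
  5.4% × €4,377.00 = €236.36
Supplemental (24% flat on bonus): 24% × €3,500.00 = €840.00
Total state income tax: €236.36 + €840.00 = €1,076.36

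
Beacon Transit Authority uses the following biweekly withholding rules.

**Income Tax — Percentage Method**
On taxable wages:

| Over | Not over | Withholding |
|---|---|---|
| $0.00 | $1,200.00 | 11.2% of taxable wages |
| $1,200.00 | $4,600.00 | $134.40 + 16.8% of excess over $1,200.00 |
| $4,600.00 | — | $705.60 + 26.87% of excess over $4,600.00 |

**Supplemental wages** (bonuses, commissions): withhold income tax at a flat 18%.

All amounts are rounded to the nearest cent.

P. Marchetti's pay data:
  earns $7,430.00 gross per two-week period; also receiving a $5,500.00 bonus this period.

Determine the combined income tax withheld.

$2,456.02

Income Tax: taxable = $7,430.00
  $705.60 + 26.87% × ($7,430.00 − $4,600.00) = $705.60 + 26.87% × $2,830.00 = $1,466.02
Supplemental (18% flat on bonus): 18% × $5,500.00 = $990.00
Total income tax: $1,466.02 + $990.00 = $2,456.02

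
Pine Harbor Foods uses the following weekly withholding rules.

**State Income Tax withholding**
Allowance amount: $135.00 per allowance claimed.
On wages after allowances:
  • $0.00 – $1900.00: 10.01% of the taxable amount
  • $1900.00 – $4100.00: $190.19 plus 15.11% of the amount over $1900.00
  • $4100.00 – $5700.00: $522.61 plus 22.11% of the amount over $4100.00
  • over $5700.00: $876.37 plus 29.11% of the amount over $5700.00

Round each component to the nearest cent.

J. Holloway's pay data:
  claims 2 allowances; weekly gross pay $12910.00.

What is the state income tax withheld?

$2896.60

State Income Tax: taxable = $12910.00 − 2×$135.00 = $12640.00
  $876.37 + 29.11% × ($12640.00 − $5700.00) = $876.37 + 29.11% × $6940.00 = $2896.60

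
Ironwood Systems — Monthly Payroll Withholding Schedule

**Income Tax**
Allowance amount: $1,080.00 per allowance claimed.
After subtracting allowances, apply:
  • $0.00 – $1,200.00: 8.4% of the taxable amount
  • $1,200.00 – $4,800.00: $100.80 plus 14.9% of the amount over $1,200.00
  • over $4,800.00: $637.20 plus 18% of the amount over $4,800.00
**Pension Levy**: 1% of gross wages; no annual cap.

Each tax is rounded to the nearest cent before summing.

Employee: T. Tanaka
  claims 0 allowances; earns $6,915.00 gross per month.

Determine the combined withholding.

Income Tax: taxable = $6,915.00
  $637.20 + 18% × ($6,915.00 − $4,800.00) = $637.20 + 18% × $2,115.00 = $1,017.90
Pension Levy: 1% × $6,915.00 = $69.15
Total: $1,017.90 + $69.15 = $1,087.05

$1,087.05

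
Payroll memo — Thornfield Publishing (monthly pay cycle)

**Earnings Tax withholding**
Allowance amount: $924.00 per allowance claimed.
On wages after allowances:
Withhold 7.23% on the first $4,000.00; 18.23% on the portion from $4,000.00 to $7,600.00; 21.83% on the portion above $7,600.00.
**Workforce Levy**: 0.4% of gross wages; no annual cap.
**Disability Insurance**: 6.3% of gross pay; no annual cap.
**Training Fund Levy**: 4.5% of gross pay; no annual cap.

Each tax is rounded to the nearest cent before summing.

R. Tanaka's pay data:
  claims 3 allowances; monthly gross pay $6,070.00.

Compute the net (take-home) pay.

Earnings Tax: taxable = $6,070.00 − 3×$924.00 = $3,298.00
  7.23% × $3,298.00 = $238.45
Workforce Levy: 0.4% × $6,070.00 = $24.28
Disability Insurance: 6.3% × $6,070.00 = $382.41
Training Fund Levy: 4.5% × $6,070.00 = $273.15
Total withheld: $238.45 + $24.28 + $382.41 + $273.15 = $918.29
Net pay: $6,070.00 − $918.29 = $5,151.71

$5,151.71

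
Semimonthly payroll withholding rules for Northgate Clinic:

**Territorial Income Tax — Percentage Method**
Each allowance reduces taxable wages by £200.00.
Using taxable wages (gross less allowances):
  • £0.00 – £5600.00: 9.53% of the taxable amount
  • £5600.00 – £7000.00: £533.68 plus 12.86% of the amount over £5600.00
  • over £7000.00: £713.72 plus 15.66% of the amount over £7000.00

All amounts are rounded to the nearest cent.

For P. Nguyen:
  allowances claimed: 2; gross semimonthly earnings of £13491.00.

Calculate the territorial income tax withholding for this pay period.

Territorial Income Tax: taxable = £13491.00 − 2×£200.00 = £13091.00
  £713.72 + 15.66% × (£13091.00 − £7000.00) = £713.72 + 15.66% × £6091.00 = £1667.57

£1667.57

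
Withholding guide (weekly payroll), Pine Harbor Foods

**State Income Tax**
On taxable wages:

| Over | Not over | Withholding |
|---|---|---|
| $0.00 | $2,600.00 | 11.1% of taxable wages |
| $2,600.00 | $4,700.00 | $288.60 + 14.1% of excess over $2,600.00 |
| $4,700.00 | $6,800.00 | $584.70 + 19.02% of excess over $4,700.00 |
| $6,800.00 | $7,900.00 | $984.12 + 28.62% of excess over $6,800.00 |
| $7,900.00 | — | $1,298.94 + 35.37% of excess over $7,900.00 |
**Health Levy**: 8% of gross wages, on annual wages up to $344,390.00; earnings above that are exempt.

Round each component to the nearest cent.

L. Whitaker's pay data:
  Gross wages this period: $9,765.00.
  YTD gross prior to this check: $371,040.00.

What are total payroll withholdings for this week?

State Income Tax: taxable = $9,765.00
  $1,298.94 + 35.37% × ($9,765.00 − $7,900.00) = $1,298.94 + 35.37% × $1,865.00 = $1,958.59
Health Levy: YTD $371,040.00 ≥ cap $344,390.00 → $0.00
Total: $1,958.59 + $0.00 = $1,958.59

$1,958.59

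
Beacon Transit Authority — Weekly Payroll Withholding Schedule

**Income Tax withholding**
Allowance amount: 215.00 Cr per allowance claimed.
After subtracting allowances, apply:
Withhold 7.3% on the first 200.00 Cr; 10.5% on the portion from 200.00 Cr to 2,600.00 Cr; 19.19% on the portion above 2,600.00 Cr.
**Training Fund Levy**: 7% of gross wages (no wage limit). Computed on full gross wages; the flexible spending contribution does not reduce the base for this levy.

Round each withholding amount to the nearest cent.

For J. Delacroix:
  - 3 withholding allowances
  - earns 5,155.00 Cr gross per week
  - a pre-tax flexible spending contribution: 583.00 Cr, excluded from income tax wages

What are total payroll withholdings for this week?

882.10 Cr

Income Tax: taxable = 5,155.00 Cr − 583.00 Cr − 3×215.00 Cr = 3,927.00 Cr
  266.60 Cr + 19.19% × (3,927.00 Cr − 2,600.00 Cr) = 266.60 Cr + 19.19% × 1,327.00 Cr = 521.25 Cr
Training Fund Levy: 7% × 5,155.00 Cr = 360.85 Cr
Total: 521.25 Cr + 360.85 Cr = 882.10 Cr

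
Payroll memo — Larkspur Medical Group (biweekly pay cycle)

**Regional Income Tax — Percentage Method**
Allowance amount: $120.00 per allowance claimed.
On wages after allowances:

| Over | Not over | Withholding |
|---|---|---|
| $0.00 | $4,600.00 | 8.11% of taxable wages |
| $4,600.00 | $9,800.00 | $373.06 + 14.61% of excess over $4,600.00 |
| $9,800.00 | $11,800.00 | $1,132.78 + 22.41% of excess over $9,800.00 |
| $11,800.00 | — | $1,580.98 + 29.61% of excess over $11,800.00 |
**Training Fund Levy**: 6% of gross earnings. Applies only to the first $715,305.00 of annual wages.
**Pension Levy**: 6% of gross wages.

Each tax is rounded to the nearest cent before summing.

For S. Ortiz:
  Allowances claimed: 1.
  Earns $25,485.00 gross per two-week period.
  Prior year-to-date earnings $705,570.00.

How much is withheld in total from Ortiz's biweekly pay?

$7,710.78

Regional Income Tax: taxable = $25,485.00 − 1×$120.00 = $25,365.00
  $1,580.98 + 29.61% × ($25,365.00 − $11,800.00) = $1,580.98 + 29.61% × $13,565.00 = $5,597.58
Training Fund Levy: cap $715,305.00 − YTD $705,570.00 = $9,735.00 subject; 6% × $9,735.00 = $584.10
Pension Levy: 6% × $25,485.00 = $1,529.10
Total: $5,597.58 + $584.10 + $1,529.10 = $7,710.78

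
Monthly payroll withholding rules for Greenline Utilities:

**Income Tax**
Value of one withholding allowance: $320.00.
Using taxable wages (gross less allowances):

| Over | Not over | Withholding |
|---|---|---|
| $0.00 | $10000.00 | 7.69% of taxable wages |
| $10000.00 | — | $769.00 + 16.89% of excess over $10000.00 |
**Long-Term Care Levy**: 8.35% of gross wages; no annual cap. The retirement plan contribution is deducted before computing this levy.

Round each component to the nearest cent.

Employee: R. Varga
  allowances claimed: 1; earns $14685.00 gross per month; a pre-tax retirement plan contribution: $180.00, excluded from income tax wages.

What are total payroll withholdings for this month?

$2687.02

Income Tax: taxable = $14685.00 − $180.00 − 1×$320.00 = $14185.00
  $769.00 + 16.89% × ($14185.00 − $10000.00) = $769.00 + 16.89% × $4185.00 = $1475.85
Long-Term Care Levy: 8.35% × $14505.00 = $1211.17
Total: $1475.85 + $1211.17 = $2687.02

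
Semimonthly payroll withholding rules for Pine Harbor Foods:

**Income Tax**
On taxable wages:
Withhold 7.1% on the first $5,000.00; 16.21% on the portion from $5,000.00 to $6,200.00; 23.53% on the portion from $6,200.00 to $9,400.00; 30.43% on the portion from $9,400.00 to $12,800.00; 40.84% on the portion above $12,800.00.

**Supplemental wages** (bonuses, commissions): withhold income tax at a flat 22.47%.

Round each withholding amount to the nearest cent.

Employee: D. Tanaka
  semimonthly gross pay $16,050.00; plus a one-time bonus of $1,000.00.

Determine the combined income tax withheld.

$3,889.10

Income Tax: taxable = $16,050.00
  $2,337.10 + 40.84% × ($16,050.00 − $12,800.00) = $2,337.10 + 40.84% × $3,250.00 = $3,664.40
Supplemental (22.47% flat on bonus): 22.47% × $1,000.00 = $224.70
Total income tax: $3,664.40 + $224.70 = $3,889.10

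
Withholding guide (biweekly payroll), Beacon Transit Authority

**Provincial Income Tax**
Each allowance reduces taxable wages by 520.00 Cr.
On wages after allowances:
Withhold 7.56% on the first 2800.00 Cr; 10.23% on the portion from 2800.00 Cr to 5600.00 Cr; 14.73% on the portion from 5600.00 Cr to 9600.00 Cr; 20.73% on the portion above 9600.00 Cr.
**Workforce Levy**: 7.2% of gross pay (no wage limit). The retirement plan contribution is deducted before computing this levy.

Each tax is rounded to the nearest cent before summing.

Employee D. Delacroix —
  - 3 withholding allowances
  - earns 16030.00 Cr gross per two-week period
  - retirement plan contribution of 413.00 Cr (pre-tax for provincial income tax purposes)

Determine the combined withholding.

Provincial Income Tax: taxable = 16030.00 Cr − 413.00 Cr − 3×520.00 Cr = 14057.00 Cr
  1087.32 Cr + 20.73% × (14057.00 Cr − 9600.00 Cr) = 1087.32 Cr + 20.73% × 4457.00 Cr = 2011.26 Cr
Workforce Levy: 7.2% × 15617.00 Cr = 1124.42 Cr
Total: 2011.26 Cr + 1124.42 Cr = 3135.68 Cr

3135.68 Cr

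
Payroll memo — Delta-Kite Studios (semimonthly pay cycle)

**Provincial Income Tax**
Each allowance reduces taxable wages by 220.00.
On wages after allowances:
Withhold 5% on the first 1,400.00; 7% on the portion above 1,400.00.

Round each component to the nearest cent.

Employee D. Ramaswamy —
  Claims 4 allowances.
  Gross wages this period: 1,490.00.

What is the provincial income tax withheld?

Provincial Income Tax: taxable = 1,490.00 − 4×220.00 = 610.00
  5% × 610.00 = 30.50

30.50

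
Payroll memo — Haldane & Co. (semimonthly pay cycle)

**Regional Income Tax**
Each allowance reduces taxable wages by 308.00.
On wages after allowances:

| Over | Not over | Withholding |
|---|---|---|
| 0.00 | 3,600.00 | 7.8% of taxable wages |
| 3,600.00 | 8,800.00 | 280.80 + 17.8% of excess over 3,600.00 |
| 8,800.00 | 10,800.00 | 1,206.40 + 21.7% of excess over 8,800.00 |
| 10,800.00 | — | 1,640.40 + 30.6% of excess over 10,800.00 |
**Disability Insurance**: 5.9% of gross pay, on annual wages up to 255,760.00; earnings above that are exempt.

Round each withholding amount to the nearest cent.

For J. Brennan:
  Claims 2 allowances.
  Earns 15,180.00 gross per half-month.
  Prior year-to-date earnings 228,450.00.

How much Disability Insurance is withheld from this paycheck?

Disability Insurance: 5.9% × 15,180.00 = 895.62

895.62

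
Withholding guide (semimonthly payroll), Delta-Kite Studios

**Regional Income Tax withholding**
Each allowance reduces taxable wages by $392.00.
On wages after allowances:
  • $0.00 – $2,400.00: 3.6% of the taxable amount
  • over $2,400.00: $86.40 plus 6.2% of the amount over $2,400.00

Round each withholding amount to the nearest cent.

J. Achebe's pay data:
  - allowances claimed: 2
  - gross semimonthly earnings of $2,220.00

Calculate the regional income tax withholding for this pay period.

$51.70

Regional Income Tax: taxable = $2,220.00 − 2×$392.00 = $1,436.00
  3.6% × $1,436.00 = $51.70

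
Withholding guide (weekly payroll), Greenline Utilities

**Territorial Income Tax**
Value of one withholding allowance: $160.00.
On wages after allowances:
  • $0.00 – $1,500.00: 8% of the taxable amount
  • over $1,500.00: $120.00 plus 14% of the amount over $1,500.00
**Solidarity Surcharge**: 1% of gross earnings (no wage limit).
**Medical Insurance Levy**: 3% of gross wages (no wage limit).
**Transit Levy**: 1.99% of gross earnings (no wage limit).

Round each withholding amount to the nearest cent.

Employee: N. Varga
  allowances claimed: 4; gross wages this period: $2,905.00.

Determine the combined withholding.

$401.11

Territorial Income Tax: taxable = $2,905.00 − 4×$160.00 = $2,265.00
  $120.00 + 14% × ($2,265.00 − $1,500.00) = $120.00 + 14% × $765.00 = $227.10
Solidarity Surcharge: 1% × $2,905.00 = $29.05
Medical Insurance Levy: 3% × $2,905.00 = $87.15
Transit Levy: 1.99% × $2,905.00 = $57.81
Total: $227.10 + $29.05 + $87.15 + $57.81 = $401.11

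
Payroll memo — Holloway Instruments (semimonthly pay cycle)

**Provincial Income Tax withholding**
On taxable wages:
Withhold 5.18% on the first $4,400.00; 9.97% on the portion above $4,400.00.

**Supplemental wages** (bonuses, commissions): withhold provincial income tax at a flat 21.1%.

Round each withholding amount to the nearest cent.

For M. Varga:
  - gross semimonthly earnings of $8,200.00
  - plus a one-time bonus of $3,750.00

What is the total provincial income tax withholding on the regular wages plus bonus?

Provincial Income Tax: taxable = $8,200.00
  $227.92 + 9.97% × ($8,200.00 − $4,400.00) = $227.92 + 9.97% × $3,800.00 = $606.78
Supplemental (21.1% flat on bonus): 21.1% × $3,750.00 = $791.25
Total provincial income tax: $606.78 + $791.25 = $1,398.03

$1,398.03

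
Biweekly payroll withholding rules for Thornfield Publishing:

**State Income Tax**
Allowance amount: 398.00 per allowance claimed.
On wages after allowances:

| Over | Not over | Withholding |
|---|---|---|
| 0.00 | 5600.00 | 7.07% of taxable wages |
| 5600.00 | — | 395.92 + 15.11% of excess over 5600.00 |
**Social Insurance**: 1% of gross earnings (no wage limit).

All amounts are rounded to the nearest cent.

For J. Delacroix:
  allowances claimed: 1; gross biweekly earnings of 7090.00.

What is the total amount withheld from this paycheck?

631.82

State Income Tax: taxable = 7090.00 − 1×398.00 = 6692.00
  395.92 + 15.11% × (6692.00 − 5600.00) = 395.92 + 15.11% × 1092.00 = 560.92
Social Insurance: 1% × 7090.00 = 70.90
Total: 560.92 + 70.90 = 631.82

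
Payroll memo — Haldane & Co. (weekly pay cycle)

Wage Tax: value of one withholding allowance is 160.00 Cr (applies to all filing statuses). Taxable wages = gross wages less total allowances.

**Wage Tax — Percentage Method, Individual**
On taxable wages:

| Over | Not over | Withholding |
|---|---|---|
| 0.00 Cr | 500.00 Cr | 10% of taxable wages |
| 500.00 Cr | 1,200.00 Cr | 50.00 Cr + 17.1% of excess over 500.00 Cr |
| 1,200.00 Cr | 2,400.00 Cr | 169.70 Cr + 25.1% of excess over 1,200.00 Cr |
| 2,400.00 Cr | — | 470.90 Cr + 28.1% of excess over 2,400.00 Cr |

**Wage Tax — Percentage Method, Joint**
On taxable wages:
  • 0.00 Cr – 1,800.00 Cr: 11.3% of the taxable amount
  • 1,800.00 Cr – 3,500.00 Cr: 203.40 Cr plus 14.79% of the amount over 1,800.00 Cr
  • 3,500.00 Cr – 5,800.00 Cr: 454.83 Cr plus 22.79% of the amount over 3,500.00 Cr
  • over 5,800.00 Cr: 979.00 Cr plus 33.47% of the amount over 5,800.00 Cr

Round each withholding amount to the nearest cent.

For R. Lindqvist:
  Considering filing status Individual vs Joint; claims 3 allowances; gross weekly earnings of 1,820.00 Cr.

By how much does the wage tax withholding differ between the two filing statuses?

Wage Tax (Individual): taxable = 1,820.00 Cr − 3×160.00 Cr = 1,340.00 Cr
  169.70 Cr + 25.1% × (1,340.00 Cr − 1,200.00 Cr) = 169.70 Cr + 25.1% × 140.00 Cr = 204.84 Cr
Wage Tax (Joint): taxable = 1,820.00 Cr − 3×160.00 Cr = 1,340.00 Cr
  11.3% × 1,340.00 Cr = 151.42 Cr
Difference: |204.84 Cr − 151.42 Cr| = 53.42 Cr (higher under Individual)

53.42 Cr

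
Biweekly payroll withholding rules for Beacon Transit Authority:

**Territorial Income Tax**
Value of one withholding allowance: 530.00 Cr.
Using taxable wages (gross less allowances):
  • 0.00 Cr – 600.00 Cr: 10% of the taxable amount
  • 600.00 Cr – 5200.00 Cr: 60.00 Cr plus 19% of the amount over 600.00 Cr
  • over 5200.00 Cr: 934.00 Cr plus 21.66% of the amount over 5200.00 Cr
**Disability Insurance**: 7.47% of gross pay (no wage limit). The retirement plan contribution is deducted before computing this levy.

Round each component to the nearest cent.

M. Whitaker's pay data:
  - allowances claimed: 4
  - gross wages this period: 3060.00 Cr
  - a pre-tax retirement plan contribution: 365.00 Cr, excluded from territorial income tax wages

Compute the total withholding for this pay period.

258.82 Cr

Territorial Income Tax: taxable = 3060.00 Cr − 365.00 Cr − 4×530.00 Cr = 575.00 Cr
  10% × 575.00 Cr = 57.50 Cr
Disability Insurance: 7.47% × 2695.00 Cr = 201.32 Cr
Total: 57.50 Cr + 201.32 Cr = 258.82 Cr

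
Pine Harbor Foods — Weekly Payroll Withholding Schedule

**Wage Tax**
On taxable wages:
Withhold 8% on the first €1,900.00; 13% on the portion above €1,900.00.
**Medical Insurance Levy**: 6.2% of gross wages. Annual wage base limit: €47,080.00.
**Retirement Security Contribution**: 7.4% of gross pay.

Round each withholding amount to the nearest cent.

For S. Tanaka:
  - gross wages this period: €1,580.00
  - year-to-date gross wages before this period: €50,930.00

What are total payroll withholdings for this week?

Wage Tax: taxable = €1,580.00
  8% × €1,580.00 = €126.40
Medical Insurance Levy: YTD €50,930.00 ≥ cap €47,080.00 → €0.00
Retirement Security Contribution: 7.4% × €1,580.00 = €116.92
Total: €126.40 + €0.00 + €116.92 = €243.32

€243.32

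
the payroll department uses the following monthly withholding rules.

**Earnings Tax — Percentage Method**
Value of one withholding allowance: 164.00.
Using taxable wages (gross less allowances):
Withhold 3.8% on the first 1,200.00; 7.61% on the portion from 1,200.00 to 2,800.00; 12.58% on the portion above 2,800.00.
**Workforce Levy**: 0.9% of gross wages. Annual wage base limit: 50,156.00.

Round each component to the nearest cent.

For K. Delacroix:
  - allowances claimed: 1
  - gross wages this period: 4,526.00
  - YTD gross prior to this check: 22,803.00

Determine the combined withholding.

404.59

Earnings Tax: taxable = 4,526.00 − 1×164.00 = 4,362.00
  167.36 + 12.58% × (4,362.00 − 2,800.00) = 167.36 + 12.58% × 1,562.00 = 363.86
Workforce Levy: 0.9% × 4,526.00 = 40.73
Total: 363.86 + 40.73 = 404.59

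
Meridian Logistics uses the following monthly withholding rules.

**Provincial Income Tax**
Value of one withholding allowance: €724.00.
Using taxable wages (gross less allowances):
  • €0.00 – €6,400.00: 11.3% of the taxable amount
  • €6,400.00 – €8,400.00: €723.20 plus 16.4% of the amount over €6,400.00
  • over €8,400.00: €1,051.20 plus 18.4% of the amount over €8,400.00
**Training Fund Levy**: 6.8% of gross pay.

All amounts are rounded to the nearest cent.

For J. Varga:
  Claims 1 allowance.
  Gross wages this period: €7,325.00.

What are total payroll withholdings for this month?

Provincial Income Tax: taxable = €7,325.00 − 1×€724.00 = €6,601.00
  €723.20 + 16.4% × (€6,601.00 − €6,400.00) = €723.20 + 16.4% × €201.00 = €756.16
Training Fund Levy: 6.8% × €7,325.00 = €498.10
Total: €756.16 + €498.10 = €1,254.26

€1,254.26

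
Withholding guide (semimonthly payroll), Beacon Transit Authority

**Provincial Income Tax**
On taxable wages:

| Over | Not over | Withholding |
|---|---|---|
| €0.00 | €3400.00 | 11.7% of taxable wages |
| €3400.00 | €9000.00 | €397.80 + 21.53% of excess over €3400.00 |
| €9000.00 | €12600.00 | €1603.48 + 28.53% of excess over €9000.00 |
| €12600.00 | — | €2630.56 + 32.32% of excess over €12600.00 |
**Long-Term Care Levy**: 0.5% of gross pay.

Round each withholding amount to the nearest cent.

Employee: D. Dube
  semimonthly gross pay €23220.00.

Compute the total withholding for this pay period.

Provincial Income Tax: taxable = €23220.00
  €2630.56 + 32.32% × (€23220.00 − €12600.00) = €2630.56 + 32.32% × €10620.00 = €6062.94
Long-Term Care Levy: 0.5% × €23220.00 = €116.10
Total: €6062.94 + €116.10 = €6179.04

€6179.04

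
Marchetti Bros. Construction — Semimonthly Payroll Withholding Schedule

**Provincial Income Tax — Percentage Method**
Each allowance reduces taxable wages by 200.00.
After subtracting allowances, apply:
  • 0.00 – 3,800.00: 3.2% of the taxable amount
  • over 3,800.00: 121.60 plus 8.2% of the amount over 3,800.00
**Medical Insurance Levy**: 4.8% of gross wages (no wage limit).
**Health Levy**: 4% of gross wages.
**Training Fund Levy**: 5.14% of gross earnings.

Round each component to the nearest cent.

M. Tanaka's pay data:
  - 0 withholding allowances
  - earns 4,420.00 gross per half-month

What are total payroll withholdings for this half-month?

788.59

Provincial Income Tax: taxable = 4,420.00
  121.60 + 8.2% × (4,420.00 − 3,800.00) = 121.60 + 8.2% × 620.00 = 172.44
Medical Insurance Levy: 4.8% × 4,420.00 = 212.16
Health Levy: 4% × 4,420.00 = 176.80
Training Fund Levy: 5.14% × 4,420.00 = 227.19
Total: 172.44 + 212.16 + 176.80 + 227.19 = 788.59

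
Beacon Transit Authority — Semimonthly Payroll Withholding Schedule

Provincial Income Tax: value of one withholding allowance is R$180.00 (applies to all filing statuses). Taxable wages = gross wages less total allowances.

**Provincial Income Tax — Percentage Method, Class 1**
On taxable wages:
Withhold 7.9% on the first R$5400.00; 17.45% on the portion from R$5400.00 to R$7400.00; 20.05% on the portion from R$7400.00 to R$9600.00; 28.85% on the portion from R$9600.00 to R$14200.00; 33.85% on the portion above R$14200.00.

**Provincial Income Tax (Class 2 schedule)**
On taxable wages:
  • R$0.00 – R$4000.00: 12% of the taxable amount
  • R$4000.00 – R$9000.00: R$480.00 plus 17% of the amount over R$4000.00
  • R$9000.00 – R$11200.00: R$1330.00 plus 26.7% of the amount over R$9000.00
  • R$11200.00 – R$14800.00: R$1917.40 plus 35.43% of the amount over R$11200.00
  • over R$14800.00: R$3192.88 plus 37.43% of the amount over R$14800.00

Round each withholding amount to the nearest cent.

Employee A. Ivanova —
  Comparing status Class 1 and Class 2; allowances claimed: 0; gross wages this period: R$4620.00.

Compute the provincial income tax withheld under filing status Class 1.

R$364.98

Provincial Income Tax (Class 1): taxable = R$4620.00
  7.9% × R$4620.00 = R$364.98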